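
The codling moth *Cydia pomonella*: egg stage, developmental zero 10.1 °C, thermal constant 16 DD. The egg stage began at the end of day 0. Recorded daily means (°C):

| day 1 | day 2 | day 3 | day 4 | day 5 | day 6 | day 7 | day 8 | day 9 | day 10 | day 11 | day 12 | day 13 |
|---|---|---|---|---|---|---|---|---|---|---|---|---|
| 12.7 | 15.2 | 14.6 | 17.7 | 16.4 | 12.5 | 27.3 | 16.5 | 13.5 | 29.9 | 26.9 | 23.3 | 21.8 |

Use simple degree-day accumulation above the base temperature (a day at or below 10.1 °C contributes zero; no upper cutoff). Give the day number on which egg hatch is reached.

Daily DD above 10.1 °C: 2.6, 5.1, 4.5, 7.6, 6.3, 2.4, 17.2, 6.4, 3.4, 19.8, 16.8, 13.2, 11.7.
Cumulative: 2.6, 7.7, 12.2, 19.8, 26.1, 28.5, 45.7, 52.1, 55.5, 75.3, 92.1, 105.3, 117.0.
The total first reaches 16 DD on day 4.

day 4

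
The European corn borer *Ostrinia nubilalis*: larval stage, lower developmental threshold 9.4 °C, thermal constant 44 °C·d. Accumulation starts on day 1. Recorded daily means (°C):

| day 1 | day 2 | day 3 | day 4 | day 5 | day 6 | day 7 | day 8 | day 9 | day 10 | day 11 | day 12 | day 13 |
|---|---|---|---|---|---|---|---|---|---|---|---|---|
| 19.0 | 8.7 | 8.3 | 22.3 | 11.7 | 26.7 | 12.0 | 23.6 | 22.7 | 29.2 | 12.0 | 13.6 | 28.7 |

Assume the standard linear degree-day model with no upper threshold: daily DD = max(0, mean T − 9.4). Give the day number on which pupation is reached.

day 7

Daily DD above 9.4 °C: 9.6, 0.0, 0.0, 12.9, 2.3, 17.3, 2.6, 14.2, 13.3, 19.8, 2.6, 4.2, 19.3.
Cumulative: 9.6, 9.6, 9.6, 22.5, 24.8, 42.1, 44.7, 58.9, 72.2, 92.0, 94.6, 98.8, 118.1.
The total first reaches 44 DD on day 7.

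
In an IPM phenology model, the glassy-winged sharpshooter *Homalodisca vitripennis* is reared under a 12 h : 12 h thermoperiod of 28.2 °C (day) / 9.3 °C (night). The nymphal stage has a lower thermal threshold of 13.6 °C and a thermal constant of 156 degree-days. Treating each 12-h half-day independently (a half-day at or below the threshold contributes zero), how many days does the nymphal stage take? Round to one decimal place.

Day half: max(0, 28.2 − 13.6) × 0.5 = 14.6 × 0.5 = 7.30 DD.
Night half: max(0, 9.3 − 13.6) × 0.5 = 0.0 × 0.5 = 0.00 DD.
Per 24 h: 7.30 DD/day.
Duration = 156 / 7.30 = 21.370 ≈ 21.4 days.

21.4 days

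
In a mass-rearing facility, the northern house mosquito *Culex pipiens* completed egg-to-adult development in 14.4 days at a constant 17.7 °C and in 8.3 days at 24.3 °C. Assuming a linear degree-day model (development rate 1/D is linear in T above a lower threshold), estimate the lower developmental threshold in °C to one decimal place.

Linear rate model ⇒ the product D·(T − T_b) is constant across temperatures.
14.4·(17.7 − T_b) = 8.3·(24.3 − T_b)
T_b = (14.4·17.7 − 8.3·24.3) / (14.4 − 8.3) = 53.19 / 6.1 = 8.720 °C ≈ 8.7 °C.

8.7 °C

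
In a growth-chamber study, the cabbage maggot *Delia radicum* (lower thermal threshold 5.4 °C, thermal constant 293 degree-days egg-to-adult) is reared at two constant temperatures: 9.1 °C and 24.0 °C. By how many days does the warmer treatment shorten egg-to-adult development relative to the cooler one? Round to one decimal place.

63.4 days

At 9.1 °C: 293 / (9.1 − 5.4) = 293 / 3.7 = 79.189 d.
At 24.0 °C: 293 / (24.0 − 5.4) = 293 / 18.6 = 15.753 d.
Difference = |79.189 − 15.753| = 63.437 ≈ 63.4 days.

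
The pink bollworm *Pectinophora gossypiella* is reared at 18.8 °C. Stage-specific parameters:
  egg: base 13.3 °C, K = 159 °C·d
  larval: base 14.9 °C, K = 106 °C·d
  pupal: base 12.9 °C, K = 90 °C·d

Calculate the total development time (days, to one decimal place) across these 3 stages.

egg: 159 / (18.8 − 13.3) = 159 / 5.5 = 28.909 d.
larval: 106 / (18.8 − 14.9) = 106 / 3.9 = 27.179 d.
pupal: 90 / (18.8 − 12.9) = 90 / 5.9 = 15.254 d.
Sum = 71.343 ≈ 71.3 days.

71.3 days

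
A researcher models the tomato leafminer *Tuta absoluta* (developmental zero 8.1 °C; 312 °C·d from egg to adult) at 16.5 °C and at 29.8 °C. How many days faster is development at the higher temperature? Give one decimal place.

At 16.5 °C: 312 / (16.5 − 8.1) = 312 / 8.4 = 37.143 d.
At 29.8 °C: 312 / (29.8 − 8.1) = 312 / 21.7 = 14.378 d.
Difference = |37.143 − 14.378| = 22.765 ≈ 22.8 days.

22.8 days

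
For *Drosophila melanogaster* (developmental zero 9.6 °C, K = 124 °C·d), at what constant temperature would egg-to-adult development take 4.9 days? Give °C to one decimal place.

34.9 °C

Required daily accumulation = 124 / 4.9 = 25.306 DD/day.
T = T_base + 25.306 = 9.6 + 25.306 = 34.906 ≈ 34.9 °C.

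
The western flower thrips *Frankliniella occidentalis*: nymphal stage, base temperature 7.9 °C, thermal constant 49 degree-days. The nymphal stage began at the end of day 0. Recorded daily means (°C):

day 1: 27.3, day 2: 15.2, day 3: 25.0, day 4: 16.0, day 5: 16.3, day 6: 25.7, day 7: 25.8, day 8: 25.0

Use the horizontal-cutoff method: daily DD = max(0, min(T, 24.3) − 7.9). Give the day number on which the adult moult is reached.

day 5

Daily DD above 7.9 °C (capped at 16.4): 16.4, 7.3, 16.4, 8.1, 8.4, 16.4, 16.4, 16.4.
Cumulative: 16.4, 23.7, 40.1, 48.2, 56.6, 73.0, 89.4, 105.8.
The total first reaches 49 DD on day 5.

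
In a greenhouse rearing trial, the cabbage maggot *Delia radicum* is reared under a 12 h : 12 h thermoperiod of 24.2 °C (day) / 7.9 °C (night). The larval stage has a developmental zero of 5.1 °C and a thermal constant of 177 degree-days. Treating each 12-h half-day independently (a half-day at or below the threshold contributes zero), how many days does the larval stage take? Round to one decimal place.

16.2 days

Day half: max(0, 24.2 − 5.1) × 0.5 = 19.1 × 0.5 = 9.55 DD.
Night half: max(0, 7.9 − 5.1) × 0.5 = 2.8 × 0.5 = 1.40 DD.
Per 24 h: 10.95 DD/day.
Duration = 177 / 10.95 = 16.164 ≈ 16.2 days.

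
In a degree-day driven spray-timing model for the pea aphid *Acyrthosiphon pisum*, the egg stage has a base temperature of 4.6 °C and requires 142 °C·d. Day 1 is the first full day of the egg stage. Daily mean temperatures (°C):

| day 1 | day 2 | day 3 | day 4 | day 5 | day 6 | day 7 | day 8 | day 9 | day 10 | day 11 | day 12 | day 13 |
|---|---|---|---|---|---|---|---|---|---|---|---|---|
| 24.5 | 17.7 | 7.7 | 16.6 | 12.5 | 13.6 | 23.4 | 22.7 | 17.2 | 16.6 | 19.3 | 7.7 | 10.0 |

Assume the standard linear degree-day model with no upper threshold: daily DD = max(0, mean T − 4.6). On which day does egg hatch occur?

day 12

Daily DD above 4.6 °C: 19.9, 13.1, 3.1, 12.0, 7.9, 9.0, 18.8, 18.1, 12.6, 12.0, 14.7, 3.1, 5.4.
Cumulative: 19.9, 33.0, 36.1, 48.1, 56.0, 65.0, 83.8, 101.9, 114.5, 126.5, 141.2, 144.3, 149.7.
The total first reaches 142 DD on day 12.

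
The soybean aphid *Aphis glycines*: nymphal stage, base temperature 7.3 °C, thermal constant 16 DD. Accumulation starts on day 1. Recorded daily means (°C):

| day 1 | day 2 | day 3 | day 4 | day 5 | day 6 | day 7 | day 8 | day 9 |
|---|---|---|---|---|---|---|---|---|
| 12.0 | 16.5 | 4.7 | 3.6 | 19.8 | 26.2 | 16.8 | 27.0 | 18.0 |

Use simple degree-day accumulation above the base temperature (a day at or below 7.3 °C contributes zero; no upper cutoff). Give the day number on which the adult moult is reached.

Daily DD above 7.3 °C: 4.7, 9.2, 0.0, 0.0, 12.5, 18.9, 9.5, 19.7, 10.7.
Cumulative: 4.7, 13.9, 13.9, 13.9, 26.4, 45.3, 54.8, 74.5, 85.2.
The total first reaches 16 DD on day 5.

day 5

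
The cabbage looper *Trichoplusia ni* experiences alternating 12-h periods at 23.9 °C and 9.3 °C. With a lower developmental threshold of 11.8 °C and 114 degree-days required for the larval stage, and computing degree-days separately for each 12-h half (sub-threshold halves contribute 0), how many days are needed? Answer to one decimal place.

18.8 days

Day half: max(0, 23.9 − 11.8) × 0.5 = 12.1 × 0.5 = 6.05 DD.
Night half: max(0, 9.3 − 11.8) × 0.5 = 0.0 × 0.5 = 0.00 DD.
Per 24 h: 6.05 DD/day.
Duration = 114 / 6.05 = 18.843 ≈ 18.8 days.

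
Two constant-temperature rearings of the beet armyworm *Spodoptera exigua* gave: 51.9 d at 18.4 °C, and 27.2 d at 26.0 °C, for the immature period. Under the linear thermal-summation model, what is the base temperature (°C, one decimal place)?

10.0 °C

Under the model K = D·(T − T_b), so D₁·(T₁ − T_b) = D₂·(T₂ − T_b).
51.9·(18.4 − T_b) = 27.2·(26.0 − T_b)
T_b = (51.9·18.4 − 27.2·26.0) / (51.9 − 27.2) = 247.76 / 24.7 = 10.031 °C ≈ 10.0 °C.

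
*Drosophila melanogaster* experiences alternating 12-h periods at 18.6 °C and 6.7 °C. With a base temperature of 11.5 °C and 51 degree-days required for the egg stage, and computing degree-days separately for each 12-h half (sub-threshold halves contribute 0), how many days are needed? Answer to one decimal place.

14.4 days

Day half: max(0, 18.6 − 11.5) × 0.5 = 7.1 × 0.5 = 3.55 DD.
Night half: max(0, 6.7 − 11.5) × 0.5 = 0.0 × 0.5 = 0.00 DD.
Per 24 h: 3.55 DD/day.
Duration = 51 / 3.55 = 14.366 ≈ 14.4 days.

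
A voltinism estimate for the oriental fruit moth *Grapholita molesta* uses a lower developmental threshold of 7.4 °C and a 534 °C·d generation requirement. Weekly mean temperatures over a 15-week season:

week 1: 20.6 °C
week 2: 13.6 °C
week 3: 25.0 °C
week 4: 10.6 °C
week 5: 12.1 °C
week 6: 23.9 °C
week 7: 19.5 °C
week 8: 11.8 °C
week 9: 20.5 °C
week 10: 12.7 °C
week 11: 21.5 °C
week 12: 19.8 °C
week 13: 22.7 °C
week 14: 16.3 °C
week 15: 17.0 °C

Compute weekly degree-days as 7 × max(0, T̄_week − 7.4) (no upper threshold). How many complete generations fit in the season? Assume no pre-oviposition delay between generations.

2 generations

Weekly DD (7 × max(0, T̄ − 7.4)): 92.4, 43.4, 123.2, 22.4, 32.9, 115.5, 84.7, 30.8, 91.7, 37.1, 98.7, 86.8, 107.1, 62.3, 67.2.
Season total = 1096.2 DD.
Complete generations = ⌊1096.2 / 534⌋ = 2.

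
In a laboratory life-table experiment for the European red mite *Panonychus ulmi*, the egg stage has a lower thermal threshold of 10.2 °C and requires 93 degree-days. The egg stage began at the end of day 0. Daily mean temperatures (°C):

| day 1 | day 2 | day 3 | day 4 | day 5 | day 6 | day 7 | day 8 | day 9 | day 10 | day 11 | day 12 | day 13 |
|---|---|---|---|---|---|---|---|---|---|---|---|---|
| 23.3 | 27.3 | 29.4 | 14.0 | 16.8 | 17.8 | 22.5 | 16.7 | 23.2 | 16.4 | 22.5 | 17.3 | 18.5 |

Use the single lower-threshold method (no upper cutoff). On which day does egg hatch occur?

Daily DD above 10.2 °C: 13.1, 17.1, 19.2, 3.8, 6.6, 7.6, 12.3, 6.5, 13.0, 6.2, 12.3, 7.1, 8.3.
Cumulative: 13.1, 30.2, 49.4, 53.2, 59.8, 67.4, 79.7, 86.2, 99.2, 105.4, 117.7, 124.8, 133.1.
The total first reaches 93 DD on day 9.

day 9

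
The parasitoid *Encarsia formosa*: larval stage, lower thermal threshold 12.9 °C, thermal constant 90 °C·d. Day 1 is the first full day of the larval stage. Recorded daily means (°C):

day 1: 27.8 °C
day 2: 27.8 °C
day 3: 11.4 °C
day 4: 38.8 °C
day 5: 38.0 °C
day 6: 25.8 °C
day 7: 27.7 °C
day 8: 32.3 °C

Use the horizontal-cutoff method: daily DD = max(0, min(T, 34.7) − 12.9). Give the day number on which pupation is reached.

day 7

Daily DD above 12.9 °C (capped at 21.8): 14.9, 14.9, 0.0, 21.8, 21.8, 12.9, 14.8, 19.4.
Cumulative: 14.9, 29.8, 29.8, 51.6, 73.4, 86.3, 101.1, 120.5.
The total first reaches 90 DD on day 7.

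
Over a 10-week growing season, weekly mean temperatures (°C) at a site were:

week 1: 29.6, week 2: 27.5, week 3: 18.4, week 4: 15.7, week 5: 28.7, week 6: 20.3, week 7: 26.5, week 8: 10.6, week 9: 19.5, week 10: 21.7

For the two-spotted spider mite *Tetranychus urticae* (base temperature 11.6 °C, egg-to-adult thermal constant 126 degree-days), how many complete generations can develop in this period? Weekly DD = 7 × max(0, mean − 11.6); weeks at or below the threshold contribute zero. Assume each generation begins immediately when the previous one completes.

Weekly DD (7 × max(0, T̄ − 11.6)): 126.0, 111.3, 47.6, 28.7, 119.7, 60.9, 104.3, 0.0, 55.3, 70.7.
Season total = 724.5 DD.
Complete generations = ⌊724.5 / 126⌋ = 5.

5 generations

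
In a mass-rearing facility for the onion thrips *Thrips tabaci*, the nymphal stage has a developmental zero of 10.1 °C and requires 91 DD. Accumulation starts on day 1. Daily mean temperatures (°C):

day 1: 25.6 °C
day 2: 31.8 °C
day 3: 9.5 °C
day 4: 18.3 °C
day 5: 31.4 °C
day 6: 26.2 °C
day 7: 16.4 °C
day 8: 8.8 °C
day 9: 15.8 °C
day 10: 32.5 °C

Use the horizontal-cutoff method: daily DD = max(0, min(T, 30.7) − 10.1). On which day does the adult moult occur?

Daily DD above 10.1 °C (capped at 20.6): 15.5, 20.6, 0.0, 8.2, 20.6, 16.1, 6.3, 0.0, 5.7, 20.6.
Cumulative: 15.5, 36.1, 36.1, 44.3, 64.9, 81.0, 87.3, 87.3, 93.0, 113.6.
The total first reaches 91 DD on day 9.

day 9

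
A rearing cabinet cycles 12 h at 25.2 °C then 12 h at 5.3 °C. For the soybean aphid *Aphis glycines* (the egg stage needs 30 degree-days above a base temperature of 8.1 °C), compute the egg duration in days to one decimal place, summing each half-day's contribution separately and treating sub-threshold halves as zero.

3.5 days

Day half: max(0, 25.2 − 8.1) × 0.5 = 17.1 × 0.5 = 8.55 DD.
Night half: max(0, 5.3 − 8.1) × 0.5 = 0.0 × 0.5 = 0.00 DD.
Per 24 h: 8.55 DD/day.
Duration = 30 / 8.55 = 3.509 ≈ 3.5 days.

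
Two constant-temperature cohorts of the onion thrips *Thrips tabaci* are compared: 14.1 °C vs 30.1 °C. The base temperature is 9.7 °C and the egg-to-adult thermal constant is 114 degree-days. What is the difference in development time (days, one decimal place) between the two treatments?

20.3 days

At 14.1 °C: 114 / (14.1 − 9.7) = 114 / 4.4 = 25.909 d.
At 30.1 °C: 114 / (30.1 − 9.7) = 114 / 20.4 = 5.588 d.
Difference = |25.909 − 5.588| = 20.321 ≈ 20.3 days.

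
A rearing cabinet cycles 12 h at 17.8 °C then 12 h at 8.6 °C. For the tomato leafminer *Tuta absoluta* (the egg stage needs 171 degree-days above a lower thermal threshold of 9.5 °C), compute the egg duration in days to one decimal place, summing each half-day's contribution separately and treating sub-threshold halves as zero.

41.2 days

Day half: max(0, 17.8 − 9.5) × 0.5 = 8.3 × 0.5 = 4.15 DD.
Night half: max(0, 8.6 − 9.5) × 0.5 = 0.0 × 0.5 = 0.00 DD.
Per 24 h: 4.15 DD/day.
Duration = 171 / 4.15 = 41.205 ≈ 41.2 days.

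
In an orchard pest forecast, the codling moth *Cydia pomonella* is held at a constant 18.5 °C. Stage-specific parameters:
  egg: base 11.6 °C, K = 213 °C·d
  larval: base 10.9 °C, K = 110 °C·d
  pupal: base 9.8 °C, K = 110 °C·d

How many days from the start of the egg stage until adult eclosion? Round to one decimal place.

egg: 213 / (18.5 − 11.6) = 213 / 6.9 = 30.870 d.
larval: 110 / (18.5 − 10.9) = 110 / 7.6 = 14.474 d.
pupal: 110 / (18.5 − 9.8) = 110 / 8.7 = 12.644 d.
Sum = 57.987 ≈ 58.0 days.

58.0 days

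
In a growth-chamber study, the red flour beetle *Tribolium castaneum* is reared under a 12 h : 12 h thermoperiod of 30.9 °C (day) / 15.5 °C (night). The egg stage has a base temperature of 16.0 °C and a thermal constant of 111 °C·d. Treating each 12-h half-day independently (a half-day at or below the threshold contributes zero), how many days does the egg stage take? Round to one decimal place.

Day half: max(0, 30.9 − 16.0) × 0.5 = 14.9 × 0.5 = 7.45 DD.
Night half: max(0, 15.5 − 16.0) × 0.5 = 0.0 × 0.5 = 0.00 DD.
Per 24 h: 7.45 DD/day.
Duration = 111 / 7.45 = 14.899 ≈ 14.9 days.

14.9 days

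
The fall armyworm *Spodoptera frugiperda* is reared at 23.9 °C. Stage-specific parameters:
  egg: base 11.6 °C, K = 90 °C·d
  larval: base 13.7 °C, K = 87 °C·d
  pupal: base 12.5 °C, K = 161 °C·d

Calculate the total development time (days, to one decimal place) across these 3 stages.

30.0 days

egg: 90 / (23.9 − 11.6) = 90 / 12.3 = 7.317 d.
larval: 87 / (23.9 − 13.7) = 87 / 10.2 = 8.529 d.
pupal: 161 / (23.9 − 12.5) = 161 / 11.4 = 14.123 d.
Sum = 29.969 ≈ 30.0 days.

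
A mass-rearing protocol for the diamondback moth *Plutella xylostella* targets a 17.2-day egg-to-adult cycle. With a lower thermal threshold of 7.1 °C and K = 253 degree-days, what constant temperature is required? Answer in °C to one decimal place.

Required daily accumulation = 253 / 17.2 = 14.709 DD/day.
T = T_base + 14.709 = 7.1 + 14.709 = 21.809 ≈ 21.8 °C.

21.8 °C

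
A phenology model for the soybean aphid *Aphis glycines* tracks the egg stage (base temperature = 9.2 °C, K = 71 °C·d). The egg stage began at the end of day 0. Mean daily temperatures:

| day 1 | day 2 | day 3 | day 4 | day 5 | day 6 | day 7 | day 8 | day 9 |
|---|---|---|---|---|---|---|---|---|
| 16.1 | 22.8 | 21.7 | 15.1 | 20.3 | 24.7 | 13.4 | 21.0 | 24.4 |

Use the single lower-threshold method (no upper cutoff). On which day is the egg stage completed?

Daily DD above 9.2 °C: 6.9, 13.6, 12.5, 5.9, 11.1, 15.5, 4.2, 11.8, 15.2.
Cumulative: 6.9, 20.5, 33.0, 38.9, 50.0, 65.5, 69.7, 81.5, 96.7.
The total first reaches 71 DD on day 8.

day 8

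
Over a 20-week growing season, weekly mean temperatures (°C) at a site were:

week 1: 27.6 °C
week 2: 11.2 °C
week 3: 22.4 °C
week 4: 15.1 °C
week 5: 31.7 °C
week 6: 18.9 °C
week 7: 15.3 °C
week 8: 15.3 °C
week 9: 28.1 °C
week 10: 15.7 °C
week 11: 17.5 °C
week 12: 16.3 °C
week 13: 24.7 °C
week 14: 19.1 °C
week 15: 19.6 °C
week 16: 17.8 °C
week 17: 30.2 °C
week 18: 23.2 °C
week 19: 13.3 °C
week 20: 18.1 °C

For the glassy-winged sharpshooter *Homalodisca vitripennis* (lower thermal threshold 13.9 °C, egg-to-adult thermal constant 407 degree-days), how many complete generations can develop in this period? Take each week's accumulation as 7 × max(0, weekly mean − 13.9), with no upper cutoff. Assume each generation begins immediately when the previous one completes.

Weekly DD (7 × max(0, T̄ − 13.9)): 95.9, 0.0, 59.5, 8.4, 124.6, 35.0, 9.8, 9.8, 99.4, 12.6, 25.2, 16.8, 75.6, 36.4, 39.9, 27.3, 114.1, 65.1, 0.0, 29.4.
Season total = 884.8 DD.
Complete generations = ⌊884.8 / 407⌋ = 2.

2 generations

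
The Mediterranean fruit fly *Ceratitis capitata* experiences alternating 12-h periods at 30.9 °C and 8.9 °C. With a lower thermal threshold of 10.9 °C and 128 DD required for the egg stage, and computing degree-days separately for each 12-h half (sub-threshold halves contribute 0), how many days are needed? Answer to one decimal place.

12.8 days

Day half: max(0, 30.9 − 10.9) × 0.5 = 20.0 × 0.5 = 10.00 DD.
Night half: max(0, 8.9 − 10.9) × 0.5 = 0.0 × 0.5 = 0.00 DD.
Per 24 h: 10.00 DD/day.
Duration = 128 / 10.00 = 12.800 ≈ 12.8 days.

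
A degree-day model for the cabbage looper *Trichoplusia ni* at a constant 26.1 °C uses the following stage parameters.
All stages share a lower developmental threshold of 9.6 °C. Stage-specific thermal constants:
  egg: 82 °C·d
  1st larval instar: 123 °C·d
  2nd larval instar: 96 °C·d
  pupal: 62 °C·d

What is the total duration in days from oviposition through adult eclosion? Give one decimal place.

Daily accumulation at 26.1 °C = 26.1 − 9.6 = 16.5 DD/day.
Total K = 82 + 123 + 96 + 62 = 363 DD.
Total duration = 363 / 16.5 = 22.000 ≈ 22.0 days.

22.0 days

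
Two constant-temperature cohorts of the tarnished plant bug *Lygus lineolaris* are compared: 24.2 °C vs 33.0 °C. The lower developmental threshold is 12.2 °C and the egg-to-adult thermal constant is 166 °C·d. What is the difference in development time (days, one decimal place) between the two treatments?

5.9 days

At 24.2 °C: 166 / (24.2 − 12.2) = 166 / 12.0 = 13.833 d.
At 33.0 °C: 166 / (33.0 − 12.2) = 166 / 20.8 = 7.981 d.
Difference = |13.833 − 7.981| = 5.853 ≈ 5.9 days.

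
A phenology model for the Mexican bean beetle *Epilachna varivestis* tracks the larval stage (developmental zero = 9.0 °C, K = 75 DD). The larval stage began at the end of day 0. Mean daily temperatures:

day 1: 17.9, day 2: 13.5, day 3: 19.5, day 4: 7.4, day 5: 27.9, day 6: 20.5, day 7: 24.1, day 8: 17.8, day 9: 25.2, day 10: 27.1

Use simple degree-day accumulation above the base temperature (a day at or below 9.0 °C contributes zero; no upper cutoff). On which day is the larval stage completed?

Daily DD above 9.0 °C: 8.9, 4.5, 10.5, 0.0, 18.9, 11.5, 15.1, 8.8, 16.2, 18.1.
Cumulative: 8.9, 13.4, 23.9, 23.9, 42.8, 54.3, 69.4, 78.2, 94.4, 112.5.
The total first reaches 75 DD on day 8.

day 8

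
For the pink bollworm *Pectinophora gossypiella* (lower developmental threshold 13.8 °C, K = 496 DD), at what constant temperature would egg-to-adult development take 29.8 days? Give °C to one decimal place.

30.4 °C

Required daily accumulation = 496 / 29.8 = 16.644 DD/day.
T = T_base + 16.644 = 13.8 + 16.644 = 30.444 ≈ 30.4 °C.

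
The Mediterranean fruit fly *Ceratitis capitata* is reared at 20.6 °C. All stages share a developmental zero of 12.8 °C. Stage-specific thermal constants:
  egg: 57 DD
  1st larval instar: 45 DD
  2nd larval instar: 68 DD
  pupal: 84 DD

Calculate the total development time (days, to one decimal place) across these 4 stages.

Daily accumulation at 20.6 °C = 20.6 − 12.8 = 7.8 DD/day.
Total K = 57 + 45 + 68 + 84 = 254 DD.
Total duration = 254 / 7.8 = 32.564 ≈ 32.6 days.

32.6 days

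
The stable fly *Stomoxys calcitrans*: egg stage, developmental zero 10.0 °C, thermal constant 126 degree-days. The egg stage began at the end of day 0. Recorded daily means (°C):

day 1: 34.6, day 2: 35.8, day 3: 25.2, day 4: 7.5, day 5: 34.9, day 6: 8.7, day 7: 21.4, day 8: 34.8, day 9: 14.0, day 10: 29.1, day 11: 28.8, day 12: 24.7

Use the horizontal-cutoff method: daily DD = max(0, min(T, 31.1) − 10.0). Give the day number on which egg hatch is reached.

day 10

Daily DD above 10.0 °C (capped at 21.1): 21.1, 21.1, 15.2, 0.0, 21.1, 0.0, 11.4, 21.1, 4.0, 19.1, 18.8, 14.7.
Cumulative: 21.1, 42.2, 57.4, 57.4, 78.5, 78.5, 89.9, 111.0, 115.0, 134.1, 152.9, 167.6.
The total first reaches 126 DD on day 10.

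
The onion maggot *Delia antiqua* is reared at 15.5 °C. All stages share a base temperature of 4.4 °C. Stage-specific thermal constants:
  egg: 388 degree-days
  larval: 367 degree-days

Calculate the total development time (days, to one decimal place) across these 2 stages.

Daily accumulation at 15.5 °C = 15.5 − 4.4 = 11.1 DD/day.
Total K = 388 + 367 = 755 DD.
Total duration = 755 / 11.1 = 68.018 ≈ 68.0 days.

68.0 days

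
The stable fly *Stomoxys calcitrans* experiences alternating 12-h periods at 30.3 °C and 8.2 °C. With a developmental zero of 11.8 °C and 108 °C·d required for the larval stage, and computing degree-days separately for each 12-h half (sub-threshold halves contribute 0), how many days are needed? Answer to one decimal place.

Day half: max(0, 30.3 − 11.8) × 0.5 = 18.5 × 0.5 = 9.25 DD.
Night half: max(0, 8.2 − 11.8) × 0.5 = 0.0 × 0.5 = 0.00 DD.
Per 24 h: 9.25 DD/day.
Duration = 108 / 9.25 = 11.676 ≈ 11.7 days.

11.7 days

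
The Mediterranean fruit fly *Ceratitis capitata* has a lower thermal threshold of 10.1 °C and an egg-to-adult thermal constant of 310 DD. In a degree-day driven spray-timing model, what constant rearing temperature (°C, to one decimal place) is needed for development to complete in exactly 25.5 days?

22.3 °C

Required daily accumulation = 310 / 25.5 = 12.157 DD/day.
T = T_base + 12.157 = 10.1 + 12.157 = 22.257 ≈ 22.3 °C.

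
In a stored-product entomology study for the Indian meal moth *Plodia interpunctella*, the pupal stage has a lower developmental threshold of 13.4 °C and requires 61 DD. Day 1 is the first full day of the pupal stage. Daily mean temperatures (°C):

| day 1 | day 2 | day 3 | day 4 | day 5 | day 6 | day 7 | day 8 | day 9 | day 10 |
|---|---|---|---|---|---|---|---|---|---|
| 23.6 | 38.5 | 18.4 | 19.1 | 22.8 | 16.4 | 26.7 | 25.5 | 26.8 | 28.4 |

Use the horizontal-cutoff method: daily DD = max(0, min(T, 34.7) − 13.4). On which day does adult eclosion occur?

day 7

Daily DD above 13.4 °C (capped at 21.3): 10.2, 21.3, 5.0, 5.7, 9.4, 3.0, 13.3, 12.1, 13.4, 15.0.
Cumulative: 10.2, 31.5, 36.5, 42.2, 51.6, 54.6, 67.9, 80.0, 93.4, 108.4.
The total first reaches 61 DD on day 7.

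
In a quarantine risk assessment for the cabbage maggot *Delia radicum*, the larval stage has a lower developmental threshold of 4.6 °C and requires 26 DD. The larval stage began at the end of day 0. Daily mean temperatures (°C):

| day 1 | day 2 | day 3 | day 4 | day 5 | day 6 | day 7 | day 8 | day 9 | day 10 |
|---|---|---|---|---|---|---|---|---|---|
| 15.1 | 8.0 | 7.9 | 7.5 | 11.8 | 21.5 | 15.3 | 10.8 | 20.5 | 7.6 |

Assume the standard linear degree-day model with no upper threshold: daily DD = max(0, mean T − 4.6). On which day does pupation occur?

day 5

Daily DD above 4.6 °C: 10.5, 3.4, 3.3, 2.9, 7.2, 16.9, 10.7, 6.2, 15.9, 3.0.
Cumulative: 10.5, 13.9, 17.2, 20.1, 27.3, 44.2, 54.9, 61.1, 77.0, 80.0.
The total first reaches 26 DD on day 5.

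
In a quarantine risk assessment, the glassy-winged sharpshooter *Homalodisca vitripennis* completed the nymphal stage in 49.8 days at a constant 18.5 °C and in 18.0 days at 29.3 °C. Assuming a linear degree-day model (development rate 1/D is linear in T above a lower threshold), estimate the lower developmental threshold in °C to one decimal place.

12.4 °C

Under the model K = D·(T − T_b), so D₁·(T₁ − T_b) = D₂·(T₂ − T_b).
49.8·(18.5 − T_b) = 18.0·(29.3 − T_b)
T_b = (49.8·18.5 − 18.0·29.3) / (49.8 − 18.0) = 393.90 / 31.8 = 12.387 °C ≈ 12.4 °C.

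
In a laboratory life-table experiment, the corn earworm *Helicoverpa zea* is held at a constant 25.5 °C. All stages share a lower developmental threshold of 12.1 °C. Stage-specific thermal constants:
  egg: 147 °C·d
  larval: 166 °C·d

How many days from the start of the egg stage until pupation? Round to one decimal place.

23.4 days

Daily accumulation at 25.5 °C = 25.5 − 12.1 = 13.4 DD/day.
Total K = 147 + 166 = 313 DD.
Total duration = 313 / 13.4 = 23.358 ≈ 23.4 days.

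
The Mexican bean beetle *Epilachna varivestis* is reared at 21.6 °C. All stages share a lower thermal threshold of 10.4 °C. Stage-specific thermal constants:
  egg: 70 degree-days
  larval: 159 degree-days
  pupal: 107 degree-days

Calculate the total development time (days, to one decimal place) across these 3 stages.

30.0 days

Daily accumulation at 21.6 °C = 21.6 − 10.4 = 11.2 DD/day.
Total K = 70 + 159 + 107 = 336 DD.
Total duration = 336 / 11.2 = 30.000 ≈ 30.0 days.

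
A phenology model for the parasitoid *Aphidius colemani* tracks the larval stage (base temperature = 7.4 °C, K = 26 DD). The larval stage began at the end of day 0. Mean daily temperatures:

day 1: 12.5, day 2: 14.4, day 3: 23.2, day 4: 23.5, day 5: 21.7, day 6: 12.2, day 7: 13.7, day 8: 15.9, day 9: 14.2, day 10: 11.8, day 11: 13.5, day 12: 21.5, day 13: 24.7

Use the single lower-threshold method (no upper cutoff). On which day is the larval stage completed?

day 3

Daily DD above 7.4 °C: 5.1, 7.0, 15.8, 16.1, 14.3, 4.8, 6.3, 8.5, 6.8, 4.4, 6.1, 14.1, 17.3.
Cumulative: 5.1, 12.1, 27.9, 44.0, 58.3, 63.1, 69.4, 77.9, 84.7, 89.1, 95.2, 109.3, 126.6.
The total first reaches 26 DD on day 3.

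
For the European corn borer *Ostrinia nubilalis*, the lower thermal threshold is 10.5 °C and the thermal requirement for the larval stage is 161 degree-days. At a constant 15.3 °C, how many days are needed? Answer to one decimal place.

Daily accumulation = 15.3 − 10.5 = 4.8 DD/day.
Duration = 161 / 4.8 = 33.542 ≈ 33.5 days.

33.5 days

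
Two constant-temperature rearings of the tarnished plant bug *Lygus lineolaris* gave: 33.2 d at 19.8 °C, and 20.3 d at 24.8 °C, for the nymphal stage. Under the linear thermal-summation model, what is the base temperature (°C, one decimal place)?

Under the model K = D·(T − T_b), so D₁·(T₁ − T_b) = D₂·(T₂ − T_b).
33.2·(19.8 − T_b) = 20.3·(24.8 − T_b)
T_b = (33.2·19.8 − 20.3·24.8) / (33.2 − 20.3) = 153.92 / 12.9 = 11.932 °C ≈ 11.9 °C.

11.9 °C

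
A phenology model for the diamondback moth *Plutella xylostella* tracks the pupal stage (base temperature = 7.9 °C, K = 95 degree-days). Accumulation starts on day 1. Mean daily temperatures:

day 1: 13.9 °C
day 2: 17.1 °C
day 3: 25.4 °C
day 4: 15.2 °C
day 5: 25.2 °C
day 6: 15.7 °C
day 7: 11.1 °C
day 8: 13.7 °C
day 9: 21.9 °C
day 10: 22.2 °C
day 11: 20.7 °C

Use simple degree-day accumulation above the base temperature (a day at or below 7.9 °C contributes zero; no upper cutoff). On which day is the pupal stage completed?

day 10

Daily DD above 7.9 °C: 6.0, 9.2, 17.5, 7.3, 17.3, 7.8, 3.2, 5.8, 14.0, 14.3, 12.8.
Cumulative: 6.0, 15.2, 32.7, 40.0, 57.3, 65.1, 68.3, 74.1, 88.1, 102.4, 115.2.
The total first reaches 95 DD on day 10.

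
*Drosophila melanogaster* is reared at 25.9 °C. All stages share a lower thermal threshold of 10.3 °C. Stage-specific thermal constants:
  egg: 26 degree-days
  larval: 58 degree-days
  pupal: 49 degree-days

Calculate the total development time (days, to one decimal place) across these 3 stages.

8.5 days

Daily accumulation at 25.9 °C = 25.9 − 10.3 = 15.6 DD/day.
Total K = 26 + 58 + 49 = 133 DD.
Total duration = 133 / 15.6 = 8.526 ≈ 8.5 days.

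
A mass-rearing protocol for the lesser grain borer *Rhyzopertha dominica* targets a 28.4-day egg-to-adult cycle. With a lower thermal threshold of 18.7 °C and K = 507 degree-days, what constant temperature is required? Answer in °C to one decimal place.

Required daily accumulation = 507 / 28.4 = 17.852 DD/day.
T = T_base + 17.852 = 18.7 + 17.852 = 36.552 ≈ 36.6 °C.

36.6 °C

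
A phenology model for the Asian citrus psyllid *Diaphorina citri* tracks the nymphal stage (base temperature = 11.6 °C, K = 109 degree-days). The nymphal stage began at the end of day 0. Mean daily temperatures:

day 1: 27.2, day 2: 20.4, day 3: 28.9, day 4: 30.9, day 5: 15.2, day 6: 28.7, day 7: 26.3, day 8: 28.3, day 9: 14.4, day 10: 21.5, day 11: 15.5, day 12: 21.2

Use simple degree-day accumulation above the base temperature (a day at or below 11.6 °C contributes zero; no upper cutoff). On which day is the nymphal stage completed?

day 8

Daily DD above 11.6 °C: 15.6, 8.8, 17.3, 19.3, 3.6, 17.1, 14.7, 16.7, 2.8, 9.9, 3.9, 9.6.
Cumulative: 15.6, 24.4, 41.7, 61.0, 64.6, 81.7, 96.4, 113.1, 115.9, 125.8, 129.7, 139.3.
The total first reaches 109 DD on day 8.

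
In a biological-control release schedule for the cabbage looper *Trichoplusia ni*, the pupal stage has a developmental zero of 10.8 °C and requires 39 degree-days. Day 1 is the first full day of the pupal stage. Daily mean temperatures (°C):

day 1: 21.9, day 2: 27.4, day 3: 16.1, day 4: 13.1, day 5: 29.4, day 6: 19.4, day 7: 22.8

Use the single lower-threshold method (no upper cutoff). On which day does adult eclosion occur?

day 5

Daily DD above 10.8 °C: 11.1, 16.6, 5.3, 2.3, 18.6, 8.6, 12.0.
Cumulative: 11.1, 27.7, 33.0, 35.3, 53.9, 62.5, 74.5.
The total first reaches 39 DD on day 5.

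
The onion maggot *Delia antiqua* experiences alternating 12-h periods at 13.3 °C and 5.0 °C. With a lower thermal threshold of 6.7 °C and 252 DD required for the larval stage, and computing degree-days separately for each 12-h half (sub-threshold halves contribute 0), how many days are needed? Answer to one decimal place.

Day half: max(0, 13.3 − 6.7) × 0.5 = 6.6 × 0.5 = 3.30 DD.
Night half: max(0, 5.0 − 6.7) × 0.5 = 0.0 × 0.5 = 0.00 DD.
Per 24 h: 3.30 DD/day.
Duration = 252 / 3.30 = 76.364 ≈ 76.4 days.

76.4 days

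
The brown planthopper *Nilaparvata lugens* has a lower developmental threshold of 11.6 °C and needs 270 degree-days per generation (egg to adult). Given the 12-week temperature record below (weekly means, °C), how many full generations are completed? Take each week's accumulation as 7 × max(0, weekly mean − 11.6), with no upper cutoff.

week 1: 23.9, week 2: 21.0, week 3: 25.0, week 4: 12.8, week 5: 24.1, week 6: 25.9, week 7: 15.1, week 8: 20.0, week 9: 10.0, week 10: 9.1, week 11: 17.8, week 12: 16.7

Weekly DD (7 × max(0, T̄ − 11.6)): 86.1, 65.8, 93.8, 8.4, 87.5, 100.1, 24.5, 58.8, 0.0, 0.0, 43.4, 35.7.
Season total = 604.1 DD.
Complete generations = ⌊604.1 / 270⌋ = 2.

2 generations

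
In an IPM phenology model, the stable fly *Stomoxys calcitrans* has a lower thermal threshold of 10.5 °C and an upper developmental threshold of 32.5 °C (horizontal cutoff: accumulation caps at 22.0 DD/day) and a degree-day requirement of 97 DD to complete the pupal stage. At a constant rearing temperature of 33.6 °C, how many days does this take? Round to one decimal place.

4.4 days

Temperature 33.6 °C exceeds the upper threshold, so daily accumulation caps at 32.5 − 10.5 = 22.0 DD/day.
Duration = 97 / 22.0 = 4.409 ≈ 4.4 days.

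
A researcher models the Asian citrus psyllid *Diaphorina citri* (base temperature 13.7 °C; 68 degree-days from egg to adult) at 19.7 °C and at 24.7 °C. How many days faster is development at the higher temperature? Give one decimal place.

5.2 days

At 19.7 °C: 68 / (19.7 − 13.7) = 68 / 6.0 = 11.333 d.
At 24.7 °C: 68 / (24.7 − 13.7) = 68 / 11.0 = 6.182 d.
Difference = |11.333 − 6.182| = 5.152 ≈ 5.2 days.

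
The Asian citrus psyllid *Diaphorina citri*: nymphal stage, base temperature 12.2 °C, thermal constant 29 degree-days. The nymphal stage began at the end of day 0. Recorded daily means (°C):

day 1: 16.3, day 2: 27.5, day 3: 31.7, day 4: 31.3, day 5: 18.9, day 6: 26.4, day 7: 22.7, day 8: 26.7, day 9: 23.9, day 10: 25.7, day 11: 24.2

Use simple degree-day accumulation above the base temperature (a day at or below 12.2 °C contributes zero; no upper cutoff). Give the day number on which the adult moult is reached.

Daily DD above 12.2 °C: 4.1, 15.3, 19.5, 19.1, 6.7, 14.2, 10.5, 14.5, 11.7, 13.5, 12.0.
Cumulative: 4.1, 19.4, 38.9, 58.0, 64.7, 78.9, 89.4, 103.9, 115.6, 129.1, 141.1.
The total first reaches 29 DD on day 3.

day 3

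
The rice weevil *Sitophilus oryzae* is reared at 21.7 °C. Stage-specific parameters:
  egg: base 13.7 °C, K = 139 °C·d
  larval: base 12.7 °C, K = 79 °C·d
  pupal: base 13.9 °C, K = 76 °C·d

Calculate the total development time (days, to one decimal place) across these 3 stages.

egg: 139 / (21.7 − 13.7) = 139 / 8.0 = 17.375 d.
larval: 79 / (21.7 − 12.7) = 79 / 9.0 = 8.778 d.
pupal: 76 / (21.7 − 13.9) = 76 / 7.8 = 9.744 d.
Sum = 35.896 ≈ 35.9 days.

35.9 days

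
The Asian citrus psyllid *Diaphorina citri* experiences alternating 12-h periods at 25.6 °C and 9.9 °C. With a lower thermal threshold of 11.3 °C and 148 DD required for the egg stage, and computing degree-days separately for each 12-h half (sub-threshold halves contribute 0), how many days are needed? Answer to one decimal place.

20.7 days

Day half: max(0, 25.6 − 11.3) × 0.5 = 14.3 × 0.5 = 7.15 DD.
Night half: max(0, 9.9 − 11.3) × 0.5 = 0.0 × 0.5 = 0.00 DD.
Per 24 h: 7.15 DD/day.
Duration = 148 / 7.15 = 20.699 ≈ 20.7 days.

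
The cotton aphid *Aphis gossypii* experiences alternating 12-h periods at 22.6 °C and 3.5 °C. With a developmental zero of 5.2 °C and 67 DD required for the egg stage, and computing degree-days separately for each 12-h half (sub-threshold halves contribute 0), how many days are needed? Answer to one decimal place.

Day half: max(0, 22.6 − 5.2) × 0.5 = 17.4 × 0.5 = 8.70 DD.
Night half: max(0, 3.5 − 5.2) × 0.5 = 0.0 × 0.5 = 0.00 DD.
Per 24 h: 8.70 DD/day.
Duration = 67 / 8.70 = 7.701 ≈ 7.7 days.

7.7 days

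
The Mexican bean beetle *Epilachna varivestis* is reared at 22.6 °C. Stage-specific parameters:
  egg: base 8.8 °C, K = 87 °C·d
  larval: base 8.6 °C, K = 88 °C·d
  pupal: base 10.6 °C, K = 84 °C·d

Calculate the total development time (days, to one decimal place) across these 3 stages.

egg: 87 / (22.6 − 8.8) = 87 / 13.8 = 6.304 d.
larval: 88 / (22.6 − 8.6) = 88 / 14.0 = 6.286 d.
pupal: 84 / (22.6 − 10.6) = 84 / 12.0 = 7.000 d.
Sum = 19.590 ≈ 19.6 days.

19.6 days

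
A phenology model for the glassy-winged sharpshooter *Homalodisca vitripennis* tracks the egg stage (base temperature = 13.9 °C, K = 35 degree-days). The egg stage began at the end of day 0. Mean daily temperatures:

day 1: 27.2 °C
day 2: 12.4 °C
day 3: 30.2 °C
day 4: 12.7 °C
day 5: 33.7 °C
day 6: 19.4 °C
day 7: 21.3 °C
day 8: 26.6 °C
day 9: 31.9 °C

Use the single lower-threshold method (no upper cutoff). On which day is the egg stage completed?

Daily DD above 13.9 °C: 13.3, 0.0, 16.3, 0.0, 19.8, 5.5, 7.4, 12.7, 18.0.
Cumulative: 13.3, 13.3, 29.6, 29.6, 49.4, 54.9, 62.3, 75.0, 93.0.
The total first reaches 35 DD on day 5.

day 5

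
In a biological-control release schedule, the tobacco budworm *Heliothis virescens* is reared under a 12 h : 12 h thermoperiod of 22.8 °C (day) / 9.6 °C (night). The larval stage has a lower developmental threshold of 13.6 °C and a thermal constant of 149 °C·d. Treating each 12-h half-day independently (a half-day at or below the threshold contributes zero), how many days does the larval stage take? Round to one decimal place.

32.4 days

Day half: max(0, 22.8 − 13.6) × 0.5 = 9.2 × 0.5 = 4.60 DD.
Night half: max(0, 9.6 − 13.6) × 0.5 = 0.0 × 0.5 = 0.00 DD.
Per 24 h: 4.60 DD/day.
Duration = 149 / 4.60 = 32.391 ≈ 32.4 days.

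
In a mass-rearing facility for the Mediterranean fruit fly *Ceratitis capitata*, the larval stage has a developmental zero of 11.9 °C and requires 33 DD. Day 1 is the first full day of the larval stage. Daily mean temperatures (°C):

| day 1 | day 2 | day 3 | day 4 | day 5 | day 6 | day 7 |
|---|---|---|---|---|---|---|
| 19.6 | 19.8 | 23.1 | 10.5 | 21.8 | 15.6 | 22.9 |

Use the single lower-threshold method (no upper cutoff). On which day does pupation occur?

day 5

Daily DD above 11.9 °C: 7.7, 7.9, 11.2, 0.0, 9.9, 3.7, 11.0.
Cumulative: 7.7, 15.6, 26.8, 26.8, 36.7, 40.4, 51.4.
The total first reaches 33 DD on day 5.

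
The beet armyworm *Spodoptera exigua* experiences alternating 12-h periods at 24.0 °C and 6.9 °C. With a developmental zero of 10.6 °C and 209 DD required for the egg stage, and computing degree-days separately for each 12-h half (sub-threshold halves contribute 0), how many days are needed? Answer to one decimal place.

Day half: max(0, 24.0 − 10.6) × 0.5 = 13.4 × 0.5 = 6.70 DD.
Night half: max(0, 6.9 − 10.6) × 0.5 = 0.0 × 0.5 = 0.00 DD.
Per 24 h: 6.70 DD/day.
Duration = 209 / 6.70 = 31.194 ≈ 31.2 days.

31.2 days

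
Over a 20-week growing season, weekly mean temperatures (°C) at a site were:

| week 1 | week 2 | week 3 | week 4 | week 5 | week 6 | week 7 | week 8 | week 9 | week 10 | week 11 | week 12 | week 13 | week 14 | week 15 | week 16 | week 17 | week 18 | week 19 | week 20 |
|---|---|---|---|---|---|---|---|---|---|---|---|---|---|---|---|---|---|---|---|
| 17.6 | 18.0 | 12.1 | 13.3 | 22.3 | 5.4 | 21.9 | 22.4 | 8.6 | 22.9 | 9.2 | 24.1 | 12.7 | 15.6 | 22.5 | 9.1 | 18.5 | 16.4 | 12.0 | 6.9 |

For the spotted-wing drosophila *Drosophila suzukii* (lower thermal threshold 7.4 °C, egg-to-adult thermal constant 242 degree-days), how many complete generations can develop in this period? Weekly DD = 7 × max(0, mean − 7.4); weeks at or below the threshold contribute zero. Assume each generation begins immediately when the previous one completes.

Weekly DD (7 × max(0, T̄ − 7.4)): 71.4, 74.2, 32.9, 41.3, 104.3, 0.0, 101.5, 105.0, 8.4, 108.5, 12.6, 116.9, 37.1, 57.4, 105.7, 11.9, 77.7, 63.0, 32.2, 0.0.
Season total = 1162.0 DD.
Complete generations = ⌊1162.0 / 242⌋ = 4.

4 generations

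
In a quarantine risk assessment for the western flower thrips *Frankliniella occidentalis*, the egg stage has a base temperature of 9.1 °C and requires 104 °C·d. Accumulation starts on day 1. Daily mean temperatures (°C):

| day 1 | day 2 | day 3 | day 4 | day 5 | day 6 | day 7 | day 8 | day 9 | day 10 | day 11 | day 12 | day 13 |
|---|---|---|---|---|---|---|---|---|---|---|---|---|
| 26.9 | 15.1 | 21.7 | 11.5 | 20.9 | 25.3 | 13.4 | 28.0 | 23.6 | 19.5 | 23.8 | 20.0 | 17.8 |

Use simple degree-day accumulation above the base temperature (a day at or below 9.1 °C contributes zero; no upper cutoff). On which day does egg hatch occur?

day 9

Daily DD above 9.1 °C: 17.8, 6.0, 12.6, 2.4, 11.8, 16.2, 4.3, 18.9, 14.5, 10.4, 14.7, 10.9, 8.7.
Cumulative: 17.8, 23.8, 36.4, 38.8, 50.6, 66.8, 71.1, 90.0, 104.5, 114.9, 129.6, 140.5, 149.2.
The total first reaches 104 DD on day 9.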